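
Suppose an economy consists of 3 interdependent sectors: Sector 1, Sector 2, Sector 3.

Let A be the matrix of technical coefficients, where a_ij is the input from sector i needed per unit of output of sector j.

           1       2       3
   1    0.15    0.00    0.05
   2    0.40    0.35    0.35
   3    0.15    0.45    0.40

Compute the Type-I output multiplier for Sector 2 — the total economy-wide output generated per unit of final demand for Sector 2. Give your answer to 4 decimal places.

I − A =
  [   0.85     0.00    -0.05]
  [  -0.40     0.65    -0.35]
  [  -0.15    -0.45     0.60]
Cofactors of I−A, C_ij = (−1)^(i+j)·(minor ij) (rows/columns in the sector order above):
  C_11 = (0.65)(0.60) − (-0.35)(-0.45) = 0.2325
  C_12 = −[(-0.40)(0.60) − (-0.35)(-0.15)] = 0.2925
  C_13 = (-0.40)(-0.45) − (0.65)(-0.15) = 0.2775
  C_21 = −[(0.00)(0.60) − (-0.05)(-0.45)] = 0.0225
  C_22 = (0.85)(0.60) − (-0.05)(-0.15) = 0.5025
  C_23 = −[(0.85)(-0.45) − (0.00)(-0.15)] = 0.3825
  C_31 = (0.00)(-0.35) − (-0.05)(0.65) = 0.0325
  C_32 = −[(0.85)(-0.35) − (-0.05)(-0.40)] = 0.3175
  C_33 = (0.85)(0.65) − (0.00)(-0.40) = 0.5525
det(I−A) = Σ_j (I−A)_1j·C_1j = (0.85)(0.2325) + (0.00)(0.2925) + (-0.05)(0.2775) = 0.18375
adj(I−A) = Cᵀ =
  [ 0.2325   0.0225   0.0325]
  [ 0.2925   0.5025   0.3175]
  [ 0.2775   0.3825   0.5525]
(I − A)⁻¹ = adj(I−A) / det(I−A) ≈
  [   1.26531     0.12245     0.17687]
  [   1.59184     2.73469     1.72789]
  [   1.51020     2.08163     3.00680]
The output multiplier for sector j is the column-j sum of the Leontief inverse (I − A)⁻¹ = adj(I−A) / det(I−A).
Column 2 of adj(I−A): (0.0225, 0.5025, 0.3825); det(I−A) = 0.18375.
m_2 = (0.0225 + 0.5025 + 0.3825) / 0.18375 = 0.9075 / 0.18375 ≈ 4.9388.

m_2 = 4.9388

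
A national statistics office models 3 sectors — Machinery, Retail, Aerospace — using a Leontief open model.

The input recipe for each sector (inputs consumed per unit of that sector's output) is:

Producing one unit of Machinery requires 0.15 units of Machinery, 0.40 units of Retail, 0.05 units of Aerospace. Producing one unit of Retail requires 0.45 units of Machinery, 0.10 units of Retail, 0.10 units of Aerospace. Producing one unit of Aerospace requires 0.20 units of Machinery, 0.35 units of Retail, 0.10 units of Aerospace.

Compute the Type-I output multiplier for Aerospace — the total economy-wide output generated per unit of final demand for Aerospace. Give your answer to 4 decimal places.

I − A =
  [   0.85    -0.45    -0.20]
  [  -0.40     0.90    -0.35]
  [  -0.05    -0.10     0.90]
Cofactors of I−A, C_ij = (−1)^(i+j)·(minor ij) (rows/columns in the sector order above):
  C_11 = (0.90)(0.90) − (-0.35)(-0.10) = 0.7750
  C_12 = −[(-0.40)(0.90) − (-0.35)(-0.05)] = 0.3775
  C_13 = (-0.40)(-0.10) − (0.90)(-0.05) = 0.0850
  C_21 = −[(-0.45)(0.90) − (-0.20)(-0.10)] = 0.4250
  C_22 = (0.85)(0.90) − (-0.20)(-0.05) = 0.7550
  C_23 = −[(0.85)(-0.10) − (-0.45)(-0.05)] = 0.1075
  C_31 = (-0.45)(-0.35) − (-0.20)(0.90) = 0.3375
  C_32 = −[(0.85)(-0.35) − (-0.20)(-0.40)] = 0.3775
  C_33 = (0.85)(0.90) − (-0.45)(-0.40) = 0.5850
det(I−A) = Σ_j (I−A)_1j·C_1j = (0.85)(0.7750) + (-0.45)(0.3775) + (-0.20)(0.0850) = 0.471875
adj(I−A) = Cᵀ =
  [ 0.7750   0.4250   0.3375]
  [ 0.3775   0.7550   0.3775]
  [ 0.0850   0.1075   0.5850]
(I − A)⁻¹ = adj(I−A) / det(I−A) ≈
  [   1.64238     0.90066     0.71523]
  [   0.80000     1.60000     0.80000]
  [   0.18013     0.22781     1.23974]
The output multiplier for sector j is the column-j sum of the Leontief inverse (I − A)⁻¹ = adj(I−A) / det(I−A).
Column A of adj(I−A): (0.3375, 0.3775, 0.5850); det(I−A) = 0.471875.
m_A = (0.3375 + 0.3775 + 0.5850) / 0.471875 = 1.30 / 0.471875 ≈ 2.7550.

m_A = 2.7550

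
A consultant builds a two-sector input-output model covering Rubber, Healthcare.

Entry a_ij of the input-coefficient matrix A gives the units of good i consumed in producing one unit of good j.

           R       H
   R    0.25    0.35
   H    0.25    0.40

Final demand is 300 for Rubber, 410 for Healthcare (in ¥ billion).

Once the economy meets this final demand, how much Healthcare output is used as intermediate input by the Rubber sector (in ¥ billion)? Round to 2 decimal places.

I − A =
  [   0.75    -0.35]
  [  -0.25     0.60]
det(I−A) = (0.75)(0.60) − (-0.35)(-0.25) = 0.3625
adj(I−A) = [[0.60, 0.35], [0.25, 0.75]]
(I − A)⁻¹ = adj(I−A) / det(I−A) ≈
  [   1.6552     0.9655]
  [   0.6897     2.0690]
First solve x = (I − A)⁻¹ d = adj(I−A)·d / det(I−A); in particular x_R = (0.60·300 + 0.35·410) / 0.3625 = 323.50 / 0.3625 ≈ 892.4138.
Intermediate flow from H to R: z_HR = a_HR · x_R = 0.25 × 323.50 / 0.3625 = 80.875 / 0.3625 ≈ 223.10.

z_HR = 223.10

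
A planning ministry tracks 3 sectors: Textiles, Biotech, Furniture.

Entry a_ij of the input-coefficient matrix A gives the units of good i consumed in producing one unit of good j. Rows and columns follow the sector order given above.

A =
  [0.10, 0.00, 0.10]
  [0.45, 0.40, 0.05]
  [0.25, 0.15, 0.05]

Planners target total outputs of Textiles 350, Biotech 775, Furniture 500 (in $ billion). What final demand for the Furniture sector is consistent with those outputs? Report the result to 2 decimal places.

I − A =
  [   0.90     0.00    -0.10]
  [  -0.45     0.60    -0.05]
  [  -0.25    -0.15     0.95]
d = (I − A) x:
  d_T = (+0.90)·350 + (+0.00)·775 + (-0.10)·500 = 265.00
  d_B = (-0.45)·350 + (+0.60)·775 + (-0.05)·500 = 282.50
  d_F = (-0.25)·350 + (-0.15)·775 + (+0.95)·500 = 271.25

d_F = 271.25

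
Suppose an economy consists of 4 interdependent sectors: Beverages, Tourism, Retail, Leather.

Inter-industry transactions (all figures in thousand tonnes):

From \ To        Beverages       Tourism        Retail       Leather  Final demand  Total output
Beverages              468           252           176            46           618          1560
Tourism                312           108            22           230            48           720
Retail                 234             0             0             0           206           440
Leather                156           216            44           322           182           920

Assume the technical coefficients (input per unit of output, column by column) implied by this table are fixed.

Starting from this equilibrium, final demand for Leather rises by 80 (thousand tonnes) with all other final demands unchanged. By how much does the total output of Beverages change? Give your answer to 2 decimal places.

Technical coefficients a_ij = z_ij / X_j:
  a_BB = 468/1560 = 0.30, a_TB = 312/1560 = 0.20, a_RB = 234/1560 = 0.15, a_LB = 156/1560 = 0.10
  a_BT = 252/720 = 0.35, a_TT = 108/720 = 0.15, a_RT = 0/720 = 0.00, a_LT = 216/720 = 0.30
  a_BR = 176/440 = 0.40, a_TR = 22/440 = 0.05, a_RR = 0/440 = 0.00, a_LR = 44/440 = 0.10
  a_BL = 46/920 = 0.05, a_TL = 230/920 = 0.25, a_RL = 0/920 = 0.00, a_LL = 322/920 = 0.35
I − A =
  [   0.70    -0.35    -0.40    -0.05]
  [  -0.20     0.85    -0.05    -0.25]
  [  -0.15     0.00     1.00     0.00]
  [  -0.10    -0.30    -0.10     0.65]
Compute the cofactors C_ij = (−1)^(i+j)·(3×3 minor ij) of I−A; the adjugate is their transpose:
adj(I−A) = Cᵀ =
  [ 0.477500   0.242500   0.216125   0.130000]
  [ 0.163625   0.410250   0.103000   0.170375]
  [ 0.071625   0.036375   0.272750   0.019500]
  [ 0.160000   0.232250   0.122750   0.471375]
det(I−A) = Σ_j (I−A)_1j·C_1j = (0.70)(0.477500) + (-0.35)(0.163625) + (-0.40)(0.071625) + (-0.05)(0.160000) = 0.24033125
(I − A)⁻¹ = adj(I−A) / det(I−A) ≈
  [   1.9868     1.0090     0.8993     0.5409]
  [   0.6808     1.7070     0.4286     0.7089]
  [   0.2980     0.1514     1.1349     0.0811]
  [   0.6657     0.9664     0.5108     1.9614]
Δx = (I − A)⁻¹ Δd with Δd having +80 in the Leather component and 0 elsewhere.
So Δx_B = L_BL · (+80), where L_BL = adj(I−A)_BL / det(I−A) = 0.130000 / 0.24033125.
Δx_B = 0.130000 × (+80) / 0.24033125 = 10.40 / 0.24033125 ≈ 43.27.

Δx_B = 43.27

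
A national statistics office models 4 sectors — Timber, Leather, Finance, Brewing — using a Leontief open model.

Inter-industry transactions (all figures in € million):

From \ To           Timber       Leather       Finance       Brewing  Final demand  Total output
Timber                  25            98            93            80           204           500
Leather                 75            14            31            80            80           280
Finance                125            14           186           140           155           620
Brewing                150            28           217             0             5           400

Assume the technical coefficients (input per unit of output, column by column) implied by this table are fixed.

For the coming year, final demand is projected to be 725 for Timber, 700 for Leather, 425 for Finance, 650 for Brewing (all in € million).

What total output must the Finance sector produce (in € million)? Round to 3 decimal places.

Technical coefficients a_ij = z_ij / X_j:
  a_11 = 25/500 = 0.05, a_21 = 75/500 = 0.15, a_31 = 125/500 = 0.25, a_41 = 150/500 = 0.30
  a_12 = 98/280 = 0.35, a_22 = 14/280 = 0.05, a_32 = 14/280 = 0.05, a_42 = 28/280 = 0.10
  a_13 = 93/620 = 0.15, a_23 = 31/620 = 0.05, a_33 = 186/620 = 0.30, a_43 = 217/620 = 0.35
  a_14 = 80/400 = 0.20, a_24 = 80/400 = 0.20, a_34 = 140/400 = 0.35, a_44 = 0/400 = 0.00
I − A =
  [   0.95    -0.35    -0.15    -0.20]
  [  -0.15     0.95    -0.05    -0.20]
  [  -0.25    -0.05     0.70    -0.35]
  [  -0.30    -0.10    -0.35     1.00]
Compute the cofactors C_ij = (−1)^(i+j)·(3×3 minor ij) of I−A; the adjugate is their transpose:
adj(I−A) = Cᵀ =
  [ 0.526875   0.232375   0.249000   0.239000]
  [ 0.163875   0.435875   0.153000   0.173500]
  [ 0.348000   0.207000   0.750000   0.373500]
  [ 0.296250   0.185750   0.352500   0.551500]
det(I−A) = Σ_j (I−A)_1j·C_1j = (0.95)(0.526875) + (-0.35)(0.163875) + (-0.15)(0.348000) + (-0.20)(0.296250) = 0.331725
(I − A)⁻¹ = adj(I−A) / det(I−A) ≈
  [   1.5883     0.7005     0.7506     0.7205]
  [   0.4940     1.3140     0.4612     0.5230]
  [   1.0491     0.6240     2.2609     1.1259]
  [   0.8931     0.5600     1.0626     1.6625]
x = (I − A)⁻¹ d = adj(I−A)·d / det(I−A), with det(I−A) = 0.331725:
  x_1 = (0.526875·725 + 0.232375·700 + 0.249000·425 + 0.239000·650) / 0.331725 = 805.821875 / 0.331725 ≈ 2429.186
  x_2 = (0.163875·725 + 0.435875·700 + 0.153000·425 + 0.173500·650) / 0.331725 = 601.721875 / 0.331725 ≈ 1813.918
  x_3 = (0.348000·725 + 0.207000·700 + 0.750000·425 + 0.373500·650) / 0.331725 = 958.725 / 0.331725 ≈ 2890.120
  x_4 = (0.296250·725 + 0.185750·700 + 0.352500·425 + 0.551500·650) / 0.331725 = 853.09375 / 0.331725 ≈ 2571.690

x_3 = 2890.120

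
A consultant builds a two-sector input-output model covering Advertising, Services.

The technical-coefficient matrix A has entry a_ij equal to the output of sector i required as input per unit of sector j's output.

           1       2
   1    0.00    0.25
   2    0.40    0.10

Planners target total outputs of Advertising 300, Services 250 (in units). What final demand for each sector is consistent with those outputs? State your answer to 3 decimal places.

d_1 = 237.500, d_2 = 105.000

I − A =
  [   1.00    -0.25]
  [  -0.40     0.90]
d = (I − A) x:
  d_1 = (+1.00)·300 + (-0.25)·250 = 237.500
  d_2 = (-0.40)·300 + (+0.90)·250 = 105.000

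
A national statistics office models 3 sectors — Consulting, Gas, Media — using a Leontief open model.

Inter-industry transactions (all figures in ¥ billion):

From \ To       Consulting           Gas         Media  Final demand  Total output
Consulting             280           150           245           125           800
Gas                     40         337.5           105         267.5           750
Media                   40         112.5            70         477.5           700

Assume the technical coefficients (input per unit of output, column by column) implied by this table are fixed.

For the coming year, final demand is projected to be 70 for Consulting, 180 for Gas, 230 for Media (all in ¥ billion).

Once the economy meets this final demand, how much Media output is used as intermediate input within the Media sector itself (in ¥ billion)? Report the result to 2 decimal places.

Technical coefficients a_ij = z_ij / X_j:
  a_11 = 280/800 = 0.35, a_21 = 40/800 = 0.05, a_31 = 40/800 = 0.05
  a_12 = 150/750 = 0.20, a_22 = 337.5/750 = 0.45, a_32 = 112.5/750 = 0.15
  a_13 = 245/700 = 0.35, a_23 = 105/700 = 0.15, a_33 = 70/700 = 0.10
I − A =
  [   0.65    -0.20    -0.35]
  [  -0.05     0.55    -0.15]
  [  -0.05    -0.15     0.90]
Cofactors of I−A, C_ij = (−1)^(i+j)·(minor ij) (rows/columns in the sector order above):
  C_11 = (0.55)(0.90) − (-0.15)(-0.15) = 0.4725
  C_12 = −[(-0.05)(0.90) − (-0.15)(-0.05)] = 0.0525
  C_13 = (-0.05)(-0.15) − (0.55)(-0.05) = 0.0350
  C_21 = −[(-0.20)(0.90) − (-0.35)(-0.15)] = 0.2325
  C_22 = (0.65)(0.90) − (-0.35)(-0.05) = 0.5675
  C_23 = −[(0.65)(-0.15) − (-0.20)(-0.05)] = 0.1075
  C_31 = (-0.20)(-0.15) − (-0.35)(0.55) = 0.2225
  C_32 = −[(0.65)(-0.15) − (-0.35)(-0.05)] = 0.1150
  C_33 = (0.65)(0.55) − (-0.20)(-0.05) = 0.3475
det(I−A) = Σ_j (I−A)_1j·C_1j = (0.65)(0.4725) + (-0.20)(0.0525) + (-0.35)(0.0350) = 0.284375
adj(I−A) = Cᵀ =
  [ 0.4725   0.2325   0.2225]
  [ 0.0525   0.5675   0.1150]
  [ 0.0350   0.1075   0.3475]
(I − A)⁻¹ = adj(I−A) / det(I−A) ≈
  [   1.6615     0.8176     0.7824]
  [   0.1846     1.9956     0.4044]
  [   0.1231     0.3780     1.2220]
First solve x = (I − A)⁻¹ d = adj(I−A)·d / det(I−A); in particular x_3 = (0.0350·70 + 0.1075·180 + 0.3475·230) / 0.284375 = 101.725 / 0.284375 ≈ 357.7143.
Intermediate flow from 3 to 3: z_33 = a_33 · x_3 = 0.10 × 101.725 / 0.284375 = 10.1725 / 0.284375 ≈ 35.77.

z_33 = 35.77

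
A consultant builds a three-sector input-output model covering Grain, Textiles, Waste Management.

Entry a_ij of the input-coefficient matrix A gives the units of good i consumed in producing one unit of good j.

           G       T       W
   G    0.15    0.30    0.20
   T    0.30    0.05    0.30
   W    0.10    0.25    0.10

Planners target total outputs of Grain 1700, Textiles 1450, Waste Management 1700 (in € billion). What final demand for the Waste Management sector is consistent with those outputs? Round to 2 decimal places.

I − A =
  [   0.85    -0.30    -0.20]
  [  -0.30     0.95    -0.30]
  [  -0.10    -0.25     0.90]
d = (I − A) x:
  d_G = (+0.85)·1700 + (-0.30)·1450 + (-0.20)·1700 = 670.00
  d_T = (-0.30)·1700 + (+0.95)·1450 + (-0.30)·1700 = 357.50
  d_W = (-0.10)·1700 + (-0.25)·1450 + (+0.90)·1700 = 997.50

d_W = 997.50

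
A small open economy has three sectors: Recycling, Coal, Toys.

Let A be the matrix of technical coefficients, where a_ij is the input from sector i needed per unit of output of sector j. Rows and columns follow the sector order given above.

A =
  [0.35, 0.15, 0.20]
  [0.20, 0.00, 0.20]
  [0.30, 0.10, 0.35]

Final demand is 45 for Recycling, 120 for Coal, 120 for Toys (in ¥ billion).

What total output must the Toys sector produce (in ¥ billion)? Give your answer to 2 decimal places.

I − A =
  [   0.65    -0.15    -0.20]
  [  -0.20     1.00    -0.20]
  [  -0.30    -0.10     0.65]
Cofactors of I−A, C_ij = (−1)^(i+j)·(minor ij) (rows/columns in the sector order above):
  C_11 = (1.00)(0.65) − (-0.20)(-0.10) = 0.6300
  C_12 = −[(-0.20)(0.65) − (-0.20)(-0.30)] = 0.1900
  C_13 = (-0.20)(-0.10) − (1.00)(-0.30) = 0.3200
  C_21 = −[(-0.15)(0.65) − (-0.20)(-0.10)] = 0.1175
  C_22 = (0.65)(0.65) − (-0.20)(-0.30) = 0.3625
  C_23 = −[(0.65)(-0.10) − (-0.15)(-0.30)] = 0.1100
  C_31 = (-0.15)(-0.20) − (-0.20)(1.00) = 0.2300
  C_32 = −[(0.65)(-0.20) − (-0.20)(-0.20)] = 0.1700
  C_33 = (0.65)(1.00) − (-0.15)(-0.20) = 0.6200
det(I−A) = Σ_j (I−A)_1j·C_1j = (0.65)(0.6300) + (-0.15)(0.1900) + (-0.20)(0.3200) = 0.3170
adj(I−A) = Cᵀ =
  [ 0.6300   0.1175   0.2300]
  [ 0.1900   0.3625   0.1700]
  [ 0.3200   0.1100   0.6200]
(I − A)⁻¹ = adj(I−A) / det(I−A) ≈
  [   1.9874     0.3707     0.7256]
  [   0.5994     1.1435     0.5363]
  [   1.0095     0.3470     1.9558]
x = (I − A)⁻¹ d = adj(I−A)·d / det(I−A), with det(I−A) = 0.3170:
  x_1 = (0.6300·45 + 0.1175·120 + 0.2300·120) / 0.3170 = 70.05 / 0.3170 ≈ 220.98
  x_2 = (0.1900·45 + 0.3625·120 + 0.1700·120) / 0.3170 = 72.45 / 0.3170 ≈ 228.55
  x_3 = (0.3200·45 + 0.1100·120 + 0.6200·120) / 0.3170 = 102.00 / 0.3170 ≈ 321.77

x_3 = 321.77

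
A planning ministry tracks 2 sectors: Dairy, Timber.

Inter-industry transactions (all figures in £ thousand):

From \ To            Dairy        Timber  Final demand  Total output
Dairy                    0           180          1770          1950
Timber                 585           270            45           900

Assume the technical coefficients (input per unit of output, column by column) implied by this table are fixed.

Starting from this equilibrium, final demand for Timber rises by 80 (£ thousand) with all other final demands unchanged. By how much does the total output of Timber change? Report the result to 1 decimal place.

Technical coefficients a_ij = z_ij / X_j:
  a_DD = 0/1950 = 0.00, a_TD = 585/1950 = 0.30
  a_DT = 180/900 = 0.20, a_TT = 270/900 = 0.30
I − A =
  [   1.00    -0.20]
  [  -0.30     0.70]
det(I−A) = (1.00)(0.70) − (-0.20)(-0.30) = 0.6400
adj(I−A) = [[0.70, 0.20], [0.30, 1.00]]
(I − A)⁻¹ = adj(I−A) / det(I−A) ≈
  [   1.0938     0.3125]
  [   0.4688     1.5625]
Δx = (I − A)⁻¹ Δd with Δd having +80 in the Timber component and 0 elsewhere.
So Δx_T = L_TT · (+80), where L_TT = adj(I−A)_TT / det(I−A) = 1.00 / 0.6400.
Δx_T = 1.00 × (+80) / 0.6400 = 80.00 / 0.6400 = 125.0.

Δx_T = 125.0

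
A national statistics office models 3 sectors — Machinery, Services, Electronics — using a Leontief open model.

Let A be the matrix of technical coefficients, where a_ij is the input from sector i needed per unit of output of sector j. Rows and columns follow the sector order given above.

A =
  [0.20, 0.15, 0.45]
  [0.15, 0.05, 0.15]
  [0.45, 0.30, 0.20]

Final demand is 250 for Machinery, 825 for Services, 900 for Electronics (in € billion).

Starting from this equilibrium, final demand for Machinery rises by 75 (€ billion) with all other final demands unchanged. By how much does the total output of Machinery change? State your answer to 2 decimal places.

I − A =
  [   0.80    -0.15    -0.45]
  [  -0.15     0.95    -0.15]
  [  -0.45    -0.30     0.80]
Cofactors of I−A, C_ij = (−1)^(i+j)·(minor ij) (rows/columns in the sector order above):
  C_11 = (0.95)(0.80) − (-0.15)(-0.30) = 0.7150
  C_12 = −[(-0.15)(0.80) − (-0.15)(-0.45)] = 0.1875
  C_13 = (-0.15)(-0.30) − (0.95)(-0.45) = 0.4725
  C_21 = −[(-0.15)(0.80) − (-0.45)(-0.30)] = 0.2550
  C_22 = (0.80)(0.80) − (-0.45)(-0.45) = 0.4375
  C_23 = −[(0.80)(-0.30) − (-0.15)(-0.45)] = 0.3075
  C_31 = (-0.15)(-0.15) − (-0.45)(0.95) = 0.4500
  C_32 = −[(0.80)(-0.15) − (-0.45)(-0.15)] = 0.1875
  C_33 = (0.80)(0.95) − (-0.15)(-0.15) = 0.7375
det(I−A) = Σ_j (I−A)_1j·C_1j = (0.80)(0.7150) + (-0.15)(0.1875) + (-0.45)(0.4725) = 0.33125
adj(I−A) = Cᵀ =
  [ 0.7150   0.2550   0.4500]
  [ 0.1875   0.4375   0.1875]
  [ 0.4725   0.3075   0.7375]
(I − A)⁻¹ = adj(I−A) / det(I−A) ≈
  [   2.1585     0.7698     1.3585]
  [   0.5660     1.3208     0.5660]
  [   1.4264     0.9283     2.2264]
Δx = (I − A)⁻¹ Δd with Δd having +75 in the Machinery component and 0 elsewhere.
So Δx_1 = L_11 · (+75), where L_11 = adj(I−A)_11 / det(I−A) = 0.7150 / 0.33125.
Δx_1 = 0.7150 × (+75) / 0.33125 = 53.625 / 0.33125 ≈ 161.89.

Δx_1 = 161.89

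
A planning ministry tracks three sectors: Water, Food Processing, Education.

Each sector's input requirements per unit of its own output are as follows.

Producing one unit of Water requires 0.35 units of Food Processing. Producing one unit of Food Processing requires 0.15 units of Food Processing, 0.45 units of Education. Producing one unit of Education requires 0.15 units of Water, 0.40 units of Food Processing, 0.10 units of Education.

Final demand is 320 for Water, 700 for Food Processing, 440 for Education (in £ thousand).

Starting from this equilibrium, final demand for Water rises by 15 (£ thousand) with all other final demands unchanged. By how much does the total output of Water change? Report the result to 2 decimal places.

I − A =
  [   1.00     0.00    -0.15]
  [  -0.35     0.85    -0.40]
  [   0.00    -0.45     0.90]
Cofactors of I−A, C_ij = (−1)^(i+j)·(minor ij) (rows/columns in the sector order above):
  C_11 = (0.85)(0.90) − (-0.40)(-0.45) = 0.5850
  C_12 = −[(-0.35)(0.90) − (-0.40)(0.00)] = 0.3150
  C_13 = (-0.35)(-0.45) − (0.85)(0.00) = 0.1575
  C_21 = −[(0.00)(0.90) − (-0.15)(-0.45)] = 0.0675
  C_22 = (1.00)(0.90) − (-0.15)(0.00) = 0.9000
  C_23 = −[(1.00)(-0.45) − (0.00)(0.00)] = 0.4500
  C_31 = (0.00)(-0.40) − (-0.15)(0.85) = 0.1275
  C_32 = −[(1.00)(-0.40) − (-0.15)(-0.35)] = 0.4525
  C_33 = (1.00)(0.85) − (0.00)(-0.35) = 0.8500
det(I−A) = Σ_j (I−A)_1j·C_1j = (1.00)(0.5850) + (0.00)(0.3150) + (-0.15)(0.1575) = 0.561375
adj(I−A) = Cᵀ =
  [ 0.5850   0.0675   0.1275]
  [ 0.3150   0.9000   0.4525]
  [ 0.1575   0.4500   0.8500]
(I − A)⁻¹ = adj(I−A) / det(I−A) ≈
  [   1.0421     0.1202     0.2271]
  [   0.5611     1.6032     0.8061]
  [   0.2806     0.8016     1.5141]
Δx = (I − A)⁻¹ Δd with Δd having +15 in the Water component and 0 elsewhere.
So Δx_1 = L_11 · (+15), where L_11 = adj(I−A)_11 / det(I−A) = 0.5850 / 0.561375.
Δx_1 = 0.5850 × (+15) / 0.561375 = 8.775 / 0.561375 ≈ 15.63.

Δx_1 = 15.63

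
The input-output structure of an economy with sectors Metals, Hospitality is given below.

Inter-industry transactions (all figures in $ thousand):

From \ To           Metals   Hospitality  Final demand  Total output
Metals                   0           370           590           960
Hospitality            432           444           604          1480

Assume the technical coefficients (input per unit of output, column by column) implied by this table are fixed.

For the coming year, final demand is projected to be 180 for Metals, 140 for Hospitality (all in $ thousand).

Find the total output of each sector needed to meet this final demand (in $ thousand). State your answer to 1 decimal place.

x_M = 274.0, x_H = 376.2

Technical coefficients a_ij = z_ij / X_j:
  a_MM = 0/960 = 0.00, a_HM = 432/960 = 0.45
  a_MH = 370/1480 = 0.25, a_HH = 444/1480 = 0.30
I − A =
  [   1.00    -0.25]
  [  -0.45     0.70]
det(I−A) = (1.00)(0.70) − (-0.25)(-0.45) = 0.5875
adj(I−A) = [[0.70, 0.25], [0.45, 1.00]]
(I − A)⁻¹ = adj(I−A) / det(I−A) ≈
  [   1.1915     0.4255]
  [   0.7660     1.7021]
x = (I − A)⁻¹ d = adj(I−A)·d / det(I−A), with det(I−A) = 0.5875:
  x_M = (0.70·180 + 0.25·140) / 0.5875 = 161.00 / 0.5875 ≈ 274.0
  x_H = (0.45·180 + 1.00·140) / 0.5875 = 221.00 / 0.5875 ≈ 376.2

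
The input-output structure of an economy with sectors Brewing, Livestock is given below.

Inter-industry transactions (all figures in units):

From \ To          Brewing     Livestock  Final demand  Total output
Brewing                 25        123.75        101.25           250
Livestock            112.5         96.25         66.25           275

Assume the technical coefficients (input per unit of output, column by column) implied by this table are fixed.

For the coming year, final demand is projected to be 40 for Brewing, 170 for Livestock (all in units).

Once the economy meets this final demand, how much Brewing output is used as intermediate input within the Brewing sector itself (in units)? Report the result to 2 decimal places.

Technical coefficients a_ij = z_ij / X_j:
  a_11 = 25/250 = 0.10, a_21 = 112.5/250 = 0.45
  a_12 = 123.75/275 = 0.45, a_22 = 96.25/275 = 0.35
I − A =
  [   0.90    -0.45]
  [  -0.45     0.65]
det(I−A) = (0.90)(0.65) − (-0.45)(-0.45) = 0.3825
adj(I−A) = [[0.65, 0.45], [0.45, 0.90]]
(I − A)⁻¹ = adj(I−A) / det(I−A) ≈
  [   1.6993     1.1765]
  [   1.1765     2.3529]
First solve x = (I − A)⁻¹ d = adj(I−A)·d / det(I−A); in particular x_1 = (0.65·40 + 0.45·170) / 0.3825 = 102.50 / 0.3825 ≈ 267.9739.
Intermediate flow from 1 to 1: z_11 = a_11 · x_1 = 0.10 × 102.50 / 0.3825 = 10.25 / 0.3825 ≈ 26.80.

z_11 = 26.80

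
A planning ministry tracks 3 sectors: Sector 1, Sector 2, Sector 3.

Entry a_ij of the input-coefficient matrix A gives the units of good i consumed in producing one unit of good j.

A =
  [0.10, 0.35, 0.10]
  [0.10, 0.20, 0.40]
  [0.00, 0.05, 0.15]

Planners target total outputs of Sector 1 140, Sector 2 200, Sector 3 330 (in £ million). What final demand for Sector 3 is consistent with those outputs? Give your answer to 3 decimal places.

I − A =
  [   0.90    -0.35    -0.10]
  [  -0.10     0.80    -0.40]
  [   0.00    -0.05     0.85]
d = (I − A) x:
  d_1 = (+0.90)·140 + (-0.35)·200 + (-0.10)·330 = 23.000
  d_2 = (-0.10)·140 + (+0.80)·200 + (-0.40)·330 = 14.000
  d_3 = (+0.00)·140 + (-0.05)·200 + (+0.85)·330 = 270.500

d_3 = 270.500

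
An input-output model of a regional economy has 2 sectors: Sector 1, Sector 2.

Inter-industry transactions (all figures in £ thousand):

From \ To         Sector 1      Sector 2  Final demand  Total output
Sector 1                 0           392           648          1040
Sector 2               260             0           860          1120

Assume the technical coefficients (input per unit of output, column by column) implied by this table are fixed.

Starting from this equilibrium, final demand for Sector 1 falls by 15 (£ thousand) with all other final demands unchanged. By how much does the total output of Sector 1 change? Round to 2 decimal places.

Technical coefficients a_ij = z_ij / X_j:
  a_11 = 0/1040 = 0.00, a_21 = 260/1040 = 0.25
  a_12 = 392/1120 = 0.35, a_22 = 0/1120 = 0.00
I − A =
  [   1.00    -0.35]
  [  -0.25     1.00]
det(I−A) = (1.00)(1.00) − (-0.35)(-0.25) = 0.9125
adj(I−A) = [[1.00, 0.35], [0.25, 1.00]]
(I − A)⁻¹ = adj(I−A) / det(I−A) ≈
  [   1.0959     0.3836]
  [   0.2740     1.0959]
Δx = (I − A)⁻¹ Δd with Δd having -15 in the Sector 1 component and 0 elsewhere.
So Δx_1 = L_11 · (-15), where L_11 = adj(I−A)_11 / det(I−A) = 1.00 / 0.9125.
Δx_1 = 1.00 × (-15) / 0.9125 = -15.00 / 0.9125 ≈ -16.44.

Δx_1 = -16.44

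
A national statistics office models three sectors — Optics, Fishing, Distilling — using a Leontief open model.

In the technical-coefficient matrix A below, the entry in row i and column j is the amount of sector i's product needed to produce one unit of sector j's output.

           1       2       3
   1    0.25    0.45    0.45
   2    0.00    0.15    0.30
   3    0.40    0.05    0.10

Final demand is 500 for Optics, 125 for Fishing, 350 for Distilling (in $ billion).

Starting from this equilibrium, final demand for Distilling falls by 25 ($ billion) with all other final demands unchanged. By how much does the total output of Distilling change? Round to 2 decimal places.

I − A =
  [   0.75    -0.45    -0.45]
  [   0.00     0.85    -0.30]
  [  -0.40    -0.05     0.90]
Cofactors of I−A, C_ij = (−1)^(i+j)·(minor ij) (rows/columns in the sector order above):
  C_11 = (0.85)(0.90) − (-0.30)(-0.05) = 0.7500
  C_12 = −[(0.00)(0.90) − (-0.30)(-0.40)] = 0.1200
  C_13 = (0.00)(-0.05) − (0.85)(-0.40) = 0.3400
  C_21 = −[(-0.45)(0.90) − (-0.45)(-0.05)] = 0.4275
  C_22 = (0.75)(0.90) − (-0.45)(-0.40) = 0.4950
  C_23 = −[(0.75)(-0.05) − (-0.45)(-0.40)] = 0.2175
  C_31 = (-0.45)(-0.30) − (-0.45)(0.85) = 0.5175
  C_32 = −[(0.75)(-0.30) − (-0.45)(0.00)] = 0.2250
  C_33 = (0.75)(0.85) − (-0.45)(0.00) = 0.6375
det(I−A) = Σ_j (I−A)_1j·C_1j = (0.75)(0.7500) + (-0.45)(0.1200) + (-0.45)(0.3400) = 0.3555
adj(I−A) = Cᵀ =
  [ 0.7500   0.4275   0.5175]
  [ 0.1200   0.4950   0.2250]
  [ 0.3400   0.2175   0.6375]
(I − A)⁻¹ = adj(I−A) / det(I−A) ≈
  [   2.1097     1.2025     1.4557]
  [   0.3376     1.3924     0.6329]
  [   0.9564     0.6118     1.7932]
Δx = (I − A)⁻¹ Δd with Δd having -25 in the Distilling component and 0 elsewhere.
So Δx_3 = L_33 · (-25), where L_33 = adj(I−A)_33 / det(I−A) = 0.6375 / 0.3555.
Δx_3 = 0.6375 × (-25) / 0.3555 = -15.9375 / 0.3555 ≈ -44.83.

Δx_3 = -44.83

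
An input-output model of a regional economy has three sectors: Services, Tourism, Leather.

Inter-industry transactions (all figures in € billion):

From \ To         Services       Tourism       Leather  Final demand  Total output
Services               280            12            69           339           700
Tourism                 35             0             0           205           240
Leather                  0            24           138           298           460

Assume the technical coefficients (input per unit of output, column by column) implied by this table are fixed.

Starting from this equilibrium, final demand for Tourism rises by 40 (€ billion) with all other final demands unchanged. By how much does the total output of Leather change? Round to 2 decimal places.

Technical coefficients a_ij = z_ij / X_j:
  a_11 = 280/700 = 0.40, a_21 = 35/700 = 0.05, a_31 = 0/700 = 0.00
  a_12 = 12/240 = 0.05, a_22 = 0/240 = 0.00, a_32 = 24/240 = 0.10
  a_13 = 69/460 = 0.15, a_23 = 0/460 = 0.00, a_33 = 138/460 = 0.30
I − A =
  [   0.60    -0.05    -0.15]
  [  -0.05     1.00     0.00]
  [   0.00    -0.10     0.70]
Cofactors of I−A, C_ij = (−1)^(i+j)·(minor ij) (rows/columns in the sector order above):
  C_11 = (1.00)(0.70) − (0.00)(-0.10) = 0.7000
  C_12 = −[(-0.05)(0.70) − (0.00)(0.00)] = 0.0350
  C_13 = (-0.05)(-0.10) − (1.00)(0.00) = 0.0050
  C_21 = −[(-0.05)(0.70) − (-0.15)(-0.10)] = 0.0500
  C_22 = (0.60)(0.70) − (-0.15)(0.00) = 0.4200
  C_23 = −[(0.60)(-0.10) − (-0.05)(0.00)] = 0.0600
  C_31 = (-0.05)(0.00) − (-0.15)(1.00) = 0.1500
  C_32 = −[(0.60)(0.00) − (-0.15)(-0.05)] = 0.0075
  C_33 = (0.60)(1.00) − (-0.05)(-0.05) = 0.5975
det(I−A) = Σ_j (I−A)_1j·C_1j = (0.60)(0.7000) + (-0.05)(0.0350) + (-0.15)(0.0050) = 0.4175
adj(I−A) = Cᵀ =
  [ 0.7000   0.0500   0.1500]
  [ 0.0350   0.4200   0.0075]
  [ 0.0050   0.0600   0.5975]
(I − A)⁻¹ = adj(I−A) / det(I−A) ≈
  [   1.6766     0.1198     0.3593]
  [   0.0838     1.0060     0.0180]
  [   0.0120     0.1437     1.4311]
Δx = (I − A)⁻¹ Δd with Δd having +40 in the Tourism component and 0 elsewhere.
So Δx_3 = L_32 · (+40), where L_32 = adj(I−A)_32 / det(I−A) = 0.0600 / 0.4175.
Δx_3 = 0.0600 × (+40) / 0.4175 = 2.40 / 0.4175 ≈ 5.75.

Δx_3 = 5.75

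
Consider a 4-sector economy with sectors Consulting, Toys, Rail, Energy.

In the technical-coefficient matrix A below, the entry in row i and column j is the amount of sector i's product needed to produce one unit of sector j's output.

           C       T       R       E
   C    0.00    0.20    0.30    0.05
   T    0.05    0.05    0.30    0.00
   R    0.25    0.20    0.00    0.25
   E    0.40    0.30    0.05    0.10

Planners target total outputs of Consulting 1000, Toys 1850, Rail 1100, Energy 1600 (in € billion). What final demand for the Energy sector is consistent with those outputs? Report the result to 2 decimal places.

I − A =
  [   1.00    -0.20    -0.30    -0.05]
  [  -0.05     0.95    -0.30     0.00]
  [  -0.25    -0.20     1.00    -0.25]
  [  -0.40    -0.30    -0.05     0.90]
d = (I − A) x:
  d_C = (+1.00)·1000 + (-0.20)·1850 + (-0.30)·1100 + (-0.05)·1600 = 220.00
  d_T = (-0.05)·1000 + (+0.95)·1850 + (-0.30)·1100 + (+0.00)·1600 = 1377.50
  d_R = (-0.25)·1000 + (-0.20)·1850 + (+1.00)·1100 + (-0.25)·1600 = 80.00
  d_E = (-0.40)·1000 + (-0.30)·1850 + (-0.05)·1100 + (+0.90)·1600 = 430.00

d_E = 430.00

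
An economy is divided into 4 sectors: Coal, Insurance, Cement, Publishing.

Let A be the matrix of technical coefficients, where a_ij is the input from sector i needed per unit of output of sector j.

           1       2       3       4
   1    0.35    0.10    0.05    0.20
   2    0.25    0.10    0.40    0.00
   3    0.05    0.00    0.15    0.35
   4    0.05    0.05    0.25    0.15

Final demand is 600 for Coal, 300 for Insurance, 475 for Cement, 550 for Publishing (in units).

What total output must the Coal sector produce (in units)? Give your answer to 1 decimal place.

x_1 = 1555.2

I − A =
  [   0.65    -0.10    -0.05    -0.20]
  [  -0.25     0.90    -0.40     0.00]
  [  -0.05     0.00     0.85    -0.35]
  [  -0.05    -0.05    -0.25     0.85]
Compute the cofactors C_ij = (−1)^(i+j)·(3×3 minor ij) of I−A; the adjugate is their transpose:
adj(I−A) = Cᵀ =
  [ 0.564500   0.072875   0.121250   0.182750]
  [ 0.182750   0.398750   0.240125   0.141875]
  [ 0.058375   0.017875   0.464500   0.205000]
  [ 0.061125   0.033000   0.157875   0.471750]
det(I−A) = Σ_j (I−A)_1j·C_1j = (0.65)(0.564500) + (-0.10)(0.182750) + (-0.05)(0.058375) + (-0.20)(0.061125) = 0.33350625
(I − A)⁻¹ = adj(I−A) / det(I−A) ≈
  [   1.6926     0.2185     0.3636     0.5480]
  [   0.5480     1.1956     0.7200     0.4254]
  [   0.1750     0.0536     1.3928     0.6147]
  [   0.1833     0.0989     0.4734     1.4145]
x = (I − A)⁻¹ d = adj(I−A)·d / det(I−A), with det(I−A) = 0.33350625:
  x_1 = (0.564500·600 + 0.072875·300 + 0.121250·475 + 0.182750·550) / 0.33350625 = 518.66875 / 0.33350625 ≈ 1555.2
  x_2 = (0.182750·600 + 0.398750·300 + 0.240125·475 + 0.141875·550) / 0.33350625 = 421.365625 / 0.33350625 ≈ 1263.4
  x_3 = (0.058375·600 + 0.017875·300 + 0.464500·475 + 0.205000·550) / 0.33350625 = 373.775 / 0.33350625 ≈ 1120.7
  x_4 = (0.061125·600 + 0.033000·300 + 0.157875·475 + 0.471750·550) / 0.33350625 = 381.028125 / 0.33350625 ≈ 1142.5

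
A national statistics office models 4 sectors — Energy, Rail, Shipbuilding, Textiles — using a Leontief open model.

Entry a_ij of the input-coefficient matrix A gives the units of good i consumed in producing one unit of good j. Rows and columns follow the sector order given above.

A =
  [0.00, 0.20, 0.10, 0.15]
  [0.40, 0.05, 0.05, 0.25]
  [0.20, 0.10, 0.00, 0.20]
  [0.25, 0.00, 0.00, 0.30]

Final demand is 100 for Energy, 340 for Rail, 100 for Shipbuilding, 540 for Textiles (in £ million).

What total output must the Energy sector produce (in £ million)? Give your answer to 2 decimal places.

x_E = 448.75

I − A =
  [   1.00    -0.20    -0.10    -0.15]
  [  -0.40     0.95    -0.05    -0.25]
  [  -0.20    -0.10     1.00    -0.20]
  [  -0.25     0.00     0.00     0.70]
Compute the cofactors C_ij = (−1)^(i+j)·(3×3 minor ij) of I−A; the adjugate is their transpose:
adj(I−A) = Cᵀ =
  [ 0.661500   0.147000   0.073500   0.215250]
  [ 0.352000   0.643500   0.067375   0.324500]
  [ 0.214750   0.104250   0.560875   0.243500]
  [ 0.236250   0.052500   0.026250   0.840000]
det(I−A) = Σ_j (I−A)_1j·C_1j = (1.00)(0.661500) + (-0.20)(0.352000) + (-0.10)(0.214750) + (-0.15)(0.236250) = 0.5341875
(I − A)⁻¹ = adj(I−A) / det(I−A) ≈
  [   1.2383     0.2752     0.1376     0.4029]
  [   0.6589     1.2046     0.1261     0.6075]
  [   0.4020     0.1952     1.0500     0.4558]
  [   0.4423     0.0983     0.0491     1.5725]
x = (I − A)⁻¹ d = adj(I−A)·d / det(I−A), with det(I−A) = 0.5341875:
  x_E = (0.661500·100 + 0.147000·340 + 0.073500·100 + 0.215250·540) / 0.5341875 = 239.715 / 0.5341875 ≈ 448.75
  x_R = (0.352000·100 + 0.643500·340 + 0.067375·100 + 0.324500·540) / 0.5341875 = 435.9575 / 0.5341875 ≈ 816.11
  x_S = (0.214750·100 + 0.104250·340 + 0.560875·100 + 0.243500·540) / 0.5341875 = 244.4975 / 0.5341875 ≈ 457.70
  x_T = (0.236250·100 + 0.052500·340 + 0.026250·100 + 0.840000·540) / 0.5341875 = 497.70 / 0.5341875 ≈ 931.70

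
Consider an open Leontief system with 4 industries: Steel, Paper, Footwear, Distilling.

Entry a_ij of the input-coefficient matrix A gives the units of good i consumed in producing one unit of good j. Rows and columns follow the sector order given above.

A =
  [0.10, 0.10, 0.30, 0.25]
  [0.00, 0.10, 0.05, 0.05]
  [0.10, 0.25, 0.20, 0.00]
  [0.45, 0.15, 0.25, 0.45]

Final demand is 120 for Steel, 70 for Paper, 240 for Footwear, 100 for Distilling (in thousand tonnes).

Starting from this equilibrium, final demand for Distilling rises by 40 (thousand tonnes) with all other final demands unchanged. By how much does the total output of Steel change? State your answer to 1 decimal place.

I − A =
  [   0.90    -0.10    -0.30    -0.25]
  [   0.00     0.90    -0.05    -0.05]
  [  -0.10    -0.25     0.80     0.00]
  [  -0.45    -0.15    -0.25     0.55]
Compute the cofactors C_ij = (−1)^(i+j)·(3×3 minor ij) of I−A; the adjugate is their transpose:
adj(I−A) = Cᵀ =
  [ 0.380000   0.130875   0.208375   0.184625]
  [ 0.022000   0.283250   0.037125   0.035750]
  [ 0.054375   0.104875   0.335250   0.034250]
  [ 0.341625   0.232000   0.333000   0.609250]
det(I−A) = Σ_j (I−A)_1j·C_1j = (0.90)(0.380000) + (-0.10)(0.022000) + (-0.30)(0.054375) + (-0.25)(0.341625) = 0.23808125
(I − A)⁻¹ = adj(I−A) / det(I−A) ≈
  [   1.5961     0.5497     0.8752     0.7755]
  [   0.0924     1.1897     0.1559     0.1502]
  [   0.2284     0.4405     1.4081     0.1439]
  [   1.4349     0.9745     1.3987     2.5590]
Δx = (I − A)⁻¹ Δd with Δd having +40 in the Distilling component and 0 elsewhere.
So Δx_S = L_SD · (+40), where L_SD = adj(I−A)_SD / det(I−A) = 0.184625 / 0.23808125.
Δx_S = 0.184625 × (+40) / 0.23808125 = 7.385 / 0.23808125 ≈ 31.0.

Δx_S = 31.0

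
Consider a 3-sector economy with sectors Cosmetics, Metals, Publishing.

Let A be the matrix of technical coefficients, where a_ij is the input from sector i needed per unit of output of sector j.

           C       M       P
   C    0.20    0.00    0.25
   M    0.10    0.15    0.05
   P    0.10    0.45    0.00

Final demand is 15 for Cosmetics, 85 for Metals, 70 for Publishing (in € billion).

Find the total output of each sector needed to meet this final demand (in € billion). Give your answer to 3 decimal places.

x_C = 58.539, x_M = 114.376, x_P = 127.323

I − A =
  [   0.80     0.00    -0.25]
  [  -0.10     0.85    -0.05]
  [  -0.10    -0.45     1.00]
Cofactors of I−A, C_ij = (−1)^(i+j)·(minor ij) (rows/columns in the sector order above):
  C_11 = (0.85)(1.00) − (-0.05)(-0.45) = 0.8275
  C_12 = −[(-0.10)(1.00) − (-0.05)(-0.10)] = 0.1050
  C_13 = (-0.10)(-0.45) − (0.85)(-0.10) = 0.1300
  C_21 = −[(0.00)(1.00) − (-0.25)(-0.45)] = 0.1125
  C_22 = (0.80)(1.00) − (-0.25)(-0.10) = 0.7750
  C_23 = −[(0.80)(-0.45) − (0.00)(-0.10)] = 0.3600
  C_31 = (0.00)(-0.05) − (-0.25)(0.85) = 0.2125
  C_32 = −[(0.80)(-0.05) − (-0.25)(-0.10)] = 0.0650
  C_33 = (0.80)(0.85) − (0.00)(-0.10) = 0.6800
det(I−A) = Σ_j (I−A)_1j·C_1j = (0.80)(0.8275) + (0.00)(0.1050) + (-0.25)(0.1300) = 0.6295
adj(I−A) = Cᵀ =
  [ 0.8275   0.1125   0.2125]
  [ 0.1050   0.7750   0.0650]
  [ 0.1300   0.3600   0.6800]
(I − A)⁻¹ = adj(I−A) / det(I−A) ≈
  [   1.3145     0.1787     0.3376]
  [   0.1668     1.2311     0.1033]
  [   0.2065     0.5719     1.0802]
x = (I − A)⁻¹ d = adj(I−A)·d / det(I−A), with det(I−A) = 0.6295:
  x_C = (0.8275·15 + 0.1125·85 + 0.2125·70) / 0.6295 = 36.85 / 0.6295 ≈ 58.539
  x_M = (0.1050·15 + 0.7750·85 + 0.0650·70) / 0.6295 = 72.00 / 0.6295 ≈ 114.376
  x_P = (0.1300·15 + 0.3600·85 + 0.6800·70) / 0.6295 = 80.15 / 0.6295 ≈ 127.323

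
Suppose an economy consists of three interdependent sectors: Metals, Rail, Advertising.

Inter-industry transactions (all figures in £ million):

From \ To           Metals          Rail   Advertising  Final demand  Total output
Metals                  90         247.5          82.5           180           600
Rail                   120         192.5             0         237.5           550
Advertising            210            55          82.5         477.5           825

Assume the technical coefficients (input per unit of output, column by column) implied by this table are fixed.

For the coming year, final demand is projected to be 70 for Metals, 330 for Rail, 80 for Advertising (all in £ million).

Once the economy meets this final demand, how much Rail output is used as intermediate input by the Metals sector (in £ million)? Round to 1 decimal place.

z_RM = 93.5

Technical coefficients a_ij = z_ij / X_j:
  a_MM = 90/600 = 0.15, a_RM = 120/600 = 0.20, a_AM = 210/600 = 0.35
  a_MR = 247.5/550 = 0.45, a_RR = 192.5/550 = 0.35, a_AR = 55/550 = 0.10
  a_MA = 82.5/825 = 0.10, a_RA = 0/825 = 0.00, a_AA = 82.5/825 = 0.10
I − A =
  [   0.85    -0.45    -0.10]
  [  -0.20     0.65     0.00]
  [  -0.35    -0.10     0.90]
Cofactors of I−A, C_ij = (−1)^(i+j)·(minor ij) (rows/columns in the sector order above):
  C_11 = (0.65)(0.90) − (0.00)(-0.10) = 0.5850
  C_12 = −[(-0.20)(0.90) − (0.00)(-0.35)] = 0.1800
  C_13 = (-0.20)(-0.10) − (0.65)(-0.35) = 0.2475
  C_21 = −[(-0.45)(0.90) − (-0.10)(-0.10)] = 0.4150
  C_22 = (0.85)(0.90) − (-0.10)(-0.35) = 0.7300
  C_23 = −[(0.85)(-0.10) − (-0.45)(-0.35)] = 0.2425
  C_31 = (-0.45)(0.00) − (-0.10)(0.65) = 0.0650
  C_32 = −[(0.85)(0.00) − (-0.10)(-0.20)] = 0.0200
  C_33 = (0.85)(0.65) − (-0.45)(-0.20) = 0.4625
det(I−A) = Σ_j (I−A)_1j·C_1j = (0.85)(0.5850) + (-0.45)(0.1800) + (-0.10)(0.2475) = 0.3915
adj(I−A) = Cᵀ =
  [ 0.5850   0.4150   0.0650]
  [ 0.1800   0.7300   0.0200]
  [ 0.2475   0.2425   0.4625]
(I − A)⁻¹ = adj(I−A) / det(I−A) ≈
  [   1.4943     1.0600     0.1660]
  [   0.4598     1.8646     0.0511]
  [   0.6322     0.6194     1.1814]
First solve x = (I − A)⁻¹ d = adj(I−A)·d / det(I−A); in particular x_M = (0.5850·70 + 0.4150·330 + 0.0650·80) / 0.3915 = 183.10 / 0.3915 ≈ 467.688.
Intermediate flow from R to M: z_RM = a_RM · x_M = 0.20 × 183.10 / 0.3915 = 36.62 / 0.3915 ≈ 93.5.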